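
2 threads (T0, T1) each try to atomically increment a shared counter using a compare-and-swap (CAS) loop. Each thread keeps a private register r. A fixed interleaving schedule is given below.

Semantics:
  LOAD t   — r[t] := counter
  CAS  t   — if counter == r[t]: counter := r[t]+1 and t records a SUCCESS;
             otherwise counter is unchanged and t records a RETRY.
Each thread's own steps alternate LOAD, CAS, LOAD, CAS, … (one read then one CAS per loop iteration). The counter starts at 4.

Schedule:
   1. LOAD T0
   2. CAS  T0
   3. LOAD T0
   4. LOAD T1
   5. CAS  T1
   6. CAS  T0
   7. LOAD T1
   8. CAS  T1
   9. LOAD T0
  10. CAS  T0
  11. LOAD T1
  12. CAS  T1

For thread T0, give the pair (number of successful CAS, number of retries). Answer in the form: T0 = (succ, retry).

step 1: T0 LOAD ⇒ load; ctr=4 reg=4
step 2: T0 CAS ⇒ ok; ctr=5 reg=4
step 3: T0 LOAD ⇒ load; ctr=5 reg=5
step 4: T1 LOAD ⇒ load; ctr=5 reg=5
step 5: T1 CAS ⇒ ok; ctr=6 reg=5
step 6: T0 CAS ⇒ retry; ctr=6 reg=5
step 7: T1 LOAD ⇒ load; ctr=6 reg=6
step 8: T1 CAS ⇒ ok; ctr=7 reg=6
step 9: T0 LOAD ⇒ load; ctr=7 reg=7
step 10: T0 CAS ⇒ ok; ctr=8 reg=7
step 11: T1 LOAD ⇒ load; ctr=8 reg=8
step 12: T1 CAS ⇒ ok; ctr=9 reg=8

T0 = (2, 1)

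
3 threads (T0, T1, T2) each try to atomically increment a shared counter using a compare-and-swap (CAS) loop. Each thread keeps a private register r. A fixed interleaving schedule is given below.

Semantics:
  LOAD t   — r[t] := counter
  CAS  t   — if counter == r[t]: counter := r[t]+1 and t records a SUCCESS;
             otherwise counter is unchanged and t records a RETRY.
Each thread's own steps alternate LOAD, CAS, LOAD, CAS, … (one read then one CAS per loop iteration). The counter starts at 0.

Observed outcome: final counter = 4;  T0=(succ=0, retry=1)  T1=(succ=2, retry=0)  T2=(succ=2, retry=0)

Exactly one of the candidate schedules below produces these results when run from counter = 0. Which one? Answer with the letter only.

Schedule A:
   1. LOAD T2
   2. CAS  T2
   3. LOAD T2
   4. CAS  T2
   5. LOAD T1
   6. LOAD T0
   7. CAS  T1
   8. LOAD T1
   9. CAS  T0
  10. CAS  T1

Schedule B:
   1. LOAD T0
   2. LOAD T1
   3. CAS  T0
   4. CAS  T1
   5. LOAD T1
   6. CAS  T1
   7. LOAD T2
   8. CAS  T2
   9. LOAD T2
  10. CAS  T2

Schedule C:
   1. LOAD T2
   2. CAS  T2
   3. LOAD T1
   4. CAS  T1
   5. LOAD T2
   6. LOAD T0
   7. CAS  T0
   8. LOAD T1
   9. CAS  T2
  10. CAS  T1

Simulating candidate A:
[1] T2.load  rd  (counter 0, T2.r 0)
[2] T2.cas  hit  (counter 1, T2.r 0)
[3] T2.load  rd  (counter 1, T2.r 1)
[4] T2.cas  hit  (counter 2, T2.r 1)
[5] T1.load  rd  (counter 2, T1.r 2)
[6] T0.load  rd  (counter 2, T0.r 2)
[7] T1.cas  hit  (counter 3, T1.r 2)
[8] T1.load  rd  (counter 3, T1.r 3)
[9] T0.cas  miss  (counter 3, T0.r 2)
[10] T1.cas  hit  (counter 4, T1.r 3)

A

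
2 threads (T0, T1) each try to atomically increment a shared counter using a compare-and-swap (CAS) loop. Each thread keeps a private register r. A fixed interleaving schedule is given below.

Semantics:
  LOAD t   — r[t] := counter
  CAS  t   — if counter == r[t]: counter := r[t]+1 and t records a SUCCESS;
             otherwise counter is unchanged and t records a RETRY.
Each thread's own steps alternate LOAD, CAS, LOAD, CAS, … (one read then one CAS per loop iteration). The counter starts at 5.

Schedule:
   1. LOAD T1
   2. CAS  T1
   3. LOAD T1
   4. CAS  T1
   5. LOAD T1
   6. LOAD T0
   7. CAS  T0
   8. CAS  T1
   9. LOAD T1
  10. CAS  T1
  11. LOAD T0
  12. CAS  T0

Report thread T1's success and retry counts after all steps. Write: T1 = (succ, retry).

T1 = (3, 1)

step 1: T1 LOAD ⇒ load; ctr=5 reg=5
step 2: T1 CAS ⇒ ok; ctr=6 reg=5
step 3: T1 LOAD ⇒ load; ctr=6 reg=6
step 4: T1 CAS ⇒ ok; ctr=7 reg=6
step 5: T1 LOAD ⇒ load; ctr=7 reg=7
step 6: T0 LOAD ⇒ load; ctr=7 reg=7
step 7: T0 CAS ⇒ ok; ctr=8 reg=7
step 8: T1 CAS ⇒ retry; ctr=8 reg=7
step 9: T1 LOAD ⇒ load; ctr=8 reg=8
step 10: T1 CAS ⇒ ok; ctr=9 reg=8
step 11: T0 LOAD ⇒ load; ctr=9 reg=9
step 12: T0 CAS ⇒ ok; ctr=10 reg=9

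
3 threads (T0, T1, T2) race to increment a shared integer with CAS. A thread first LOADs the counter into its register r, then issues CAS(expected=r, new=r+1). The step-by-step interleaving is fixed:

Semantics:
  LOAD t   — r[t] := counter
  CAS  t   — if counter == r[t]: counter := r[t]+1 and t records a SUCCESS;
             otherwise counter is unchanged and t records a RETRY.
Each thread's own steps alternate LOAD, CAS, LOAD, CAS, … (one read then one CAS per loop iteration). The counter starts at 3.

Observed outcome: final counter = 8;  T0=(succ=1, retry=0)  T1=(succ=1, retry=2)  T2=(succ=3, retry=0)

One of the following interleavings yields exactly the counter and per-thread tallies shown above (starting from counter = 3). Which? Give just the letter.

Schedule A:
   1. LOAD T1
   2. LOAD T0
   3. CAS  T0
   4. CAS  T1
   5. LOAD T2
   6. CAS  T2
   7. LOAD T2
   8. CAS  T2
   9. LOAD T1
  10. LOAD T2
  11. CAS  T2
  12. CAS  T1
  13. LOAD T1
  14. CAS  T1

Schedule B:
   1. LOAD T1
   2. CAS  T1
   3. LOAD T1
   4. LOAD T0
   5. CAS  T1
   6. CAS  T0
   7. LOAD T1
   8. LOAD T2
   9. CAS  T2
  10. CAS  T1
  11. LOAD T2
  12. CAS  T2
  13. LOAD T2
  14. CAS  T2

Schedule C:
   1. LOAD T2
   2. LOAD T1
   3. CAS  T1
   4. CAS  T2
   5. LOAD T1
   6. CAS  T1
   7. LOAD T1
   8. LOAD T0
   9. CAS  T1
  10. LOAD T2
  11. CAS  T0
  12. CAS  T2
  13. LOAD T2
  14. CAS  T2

Run A:
1. LOAD T1 → mem=3 r[T1]=3 [LOAD]
2. LOAD T0 → mem=3 r[T0]=3 [LOAD]
3. CAS T0 → mem=4 r[T0]=3 [OK]
4. CAS T1 → mem=4 r[T1]=3 [RETRY]
5. LOAD T2 → mem=4 r[T2]=4 [LOAD]
6. CAS T2 → mem=5 r[T2]=4 [OK]
7. LOAD T2 → mem=5 r[T2]=5 [LOAD]
8. CAS T2 → mem=6 r[T2]=5 [OK]
9. LOAD T1 → mem=6 r[T1]=6 [LOAD]
10. LOAD T2 → mem=6 r[T2]=6 [LOAD]
11. CAS T2 → mem=7 r[T2]=6 [OK]
12. CAS T1 → mem=7 r[T1]=6 [RETRY]
13. LOAD T1 → mem=7 r[T1]=7 [LOAD]
14. CAS T1 → mem=8 r[T1]=7 [OK]

A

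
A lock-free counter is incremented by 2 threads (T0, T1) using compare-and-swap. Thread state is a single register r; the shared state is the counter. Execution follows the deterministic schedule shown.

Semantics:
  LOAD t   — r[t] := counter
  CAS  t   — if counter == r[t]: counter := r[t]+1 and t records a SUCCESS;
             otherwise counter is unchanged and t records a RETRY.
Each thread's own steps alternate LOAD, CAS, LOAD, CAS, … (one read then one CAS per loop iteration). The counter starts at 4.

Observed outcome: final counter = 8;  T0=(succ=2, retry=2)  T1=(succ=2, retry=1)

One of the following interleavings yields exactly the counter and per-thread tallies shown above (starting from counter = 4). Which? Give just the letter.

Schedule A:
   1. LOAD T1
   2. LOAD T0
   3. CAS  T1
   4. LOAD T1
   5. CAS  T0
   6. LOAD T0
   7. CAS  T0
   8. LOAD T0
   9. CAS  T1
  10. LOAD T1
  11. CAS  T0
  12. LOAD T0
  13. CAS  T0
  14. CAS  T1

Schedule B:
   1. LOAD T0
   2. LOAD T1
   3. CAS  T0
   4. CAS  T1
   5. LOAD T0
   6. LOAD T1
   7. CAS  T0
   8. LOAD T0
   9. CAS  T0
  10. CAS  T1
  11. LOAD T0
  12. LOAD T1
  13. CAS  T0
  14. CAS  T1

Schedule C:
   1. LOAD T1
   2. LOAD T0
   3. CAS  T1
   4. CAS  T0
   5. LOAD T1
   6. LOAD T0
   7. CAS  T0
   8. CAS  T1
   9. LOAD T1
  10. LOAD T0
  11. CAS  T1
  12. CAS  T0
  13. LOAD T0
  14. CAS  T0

Tracing schedule C:
1. LOAD T1 → mem=4 r[T1]=4 [LOAD]
2. LOAD T0 → mem=4 r[T0]=4 [LOAD]
3. CAS T1 → mem=5 r[T1]=4 [OK]
4. CAS T0 → mem=5 r[T0]=4 [RETRY]
5. LOAD T1 → mem=5 r[T1]=5 [LOAD]
6. LOAD T0 → mem=5 r[T0]=5 [LOAD]
7. CAS T0 → mem=6 r[T0]=5 [OK]
8. CAS T1 → mem=6 r[T1]=5 [RETRY]
9. LOAD T1 → mem=6 r[T1]=6 [LOAD]
10. LOAD T0 → mem=6 r[T0]=6 [LOAD]
11. CAS T1 → mem=7 r[T1]=6 [OK]
12. CAS T0 → mem=7 r[T0]=6 [RETRY]
13. LOAD T0 → mem=7 r[T0]=7 [LOAD]
14. CAS T0 → mem=8 r[T0]=7 [OK]

C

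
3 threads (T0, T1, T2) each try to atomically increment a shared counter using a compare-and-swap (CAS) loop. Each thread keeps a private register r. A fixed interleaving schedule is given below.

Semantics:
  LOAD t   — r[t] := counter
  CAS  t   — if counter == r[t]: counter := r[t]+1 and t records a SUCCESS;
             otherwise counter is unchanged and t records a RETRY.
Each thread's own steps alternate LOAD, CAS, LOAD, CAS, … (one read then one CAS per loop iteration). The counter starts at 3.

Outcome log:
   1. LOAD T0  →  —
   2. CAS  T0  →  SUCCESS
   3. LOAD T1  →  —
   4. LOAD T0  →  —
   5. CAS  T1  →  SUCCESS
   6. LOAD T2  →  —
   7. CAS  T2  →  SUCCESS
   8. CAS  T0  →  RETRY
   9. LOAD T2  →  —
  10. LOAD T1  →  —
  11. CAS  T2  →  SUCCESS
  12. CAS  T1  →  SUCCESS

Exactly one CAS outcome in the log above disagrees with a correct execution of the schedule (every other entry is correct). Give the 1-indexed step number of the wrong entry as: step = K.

step = 12

Re-executing:
[1] T0.load  rd  (counter 3, T0.r 3)
[2] T0.cas  hit  (counter 4, T0.r 3)
[3] T1.load  rd  (counter 4, T1.r 4)
[4] T0.load  rd  (counter 4, T0.r 4)
[5] T1.cas  hit  (counter 5, T1.r 4)
[6] T2.load  rd  (counter 5, T2.r 5)
[7] T2.cas  hit  (counter 6, T2.r 5)
[8] T0.cas  miss  (counter 6, T0.r 4)
[9] T2.load  rd  (counter 6, T2.r 6)
[10] T1.load  rd  (counter 6, T1.r 6)
[11] T2.cas  hit  (counter 7, T2.r 6)
[12] T1.cas  miss  (counter 7, T1.r 6)
Mismatch at 12.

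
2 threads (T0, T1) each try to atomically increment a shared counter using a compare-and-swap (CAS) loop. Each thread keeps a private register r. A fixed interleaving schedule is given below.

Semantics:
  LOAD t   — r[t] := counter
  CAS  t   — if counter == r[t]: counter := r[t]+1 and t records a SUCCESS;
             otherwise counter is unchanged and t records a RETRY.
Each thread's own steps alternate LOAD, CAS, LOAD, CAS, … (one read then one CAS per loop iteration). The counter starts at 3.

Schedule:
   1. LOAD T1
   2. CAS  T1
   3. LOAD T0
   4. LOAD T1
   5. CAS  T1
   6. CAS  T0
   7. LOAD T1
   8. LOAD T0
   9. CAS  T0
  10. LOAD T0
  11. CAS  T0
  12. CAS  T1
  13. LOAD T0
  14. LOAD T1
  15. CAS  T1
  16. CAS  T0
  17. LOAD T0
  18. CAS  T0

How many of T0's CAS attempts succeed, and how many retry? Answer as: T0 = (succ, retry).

[1] T1.load  rd  (counter 3, T1.r 3)
[2] T1.cas  hit  (counter 4, T1.r 3)
[3] T0.load  rd  (counter 4, T0.r 4)
[4] T1.load  rd  (counter 4, T1.r 4)
[5] T1.cas  hit  (counter 5, T1.r 4)
[6] T0.cas  miss  (counter 5, T0.r 4)
[7] T1.load  rd  (counter 5, T1.r 5)
[8] T0.load  rd  (counter 5, T0.r 5)
[9] T0.cas  hit  (counter 6, T0.r 5)
[10] T0.load  rd  (counter 6, T0.r 6)
[11] T0.cas  hit  (counter 7, T0.r 6)
[12] T1.cas  miss  (counter 7, T1.r 5)
[13] T0.load  rd  (counter 7, T0.r 7)
[14] T1.load  rd  (counter 7, T1.r 7)
[15] T1.cas  hit  (counter 8, T1.r 7)
[16] T0.cas  miss  (counter 8, T0.r 7)
[17] T0.load  rd  (counter 8, T0.r 8)
[18] T0.cas  hit  (counter 9, T0.r 8)

T0 = (3, 2)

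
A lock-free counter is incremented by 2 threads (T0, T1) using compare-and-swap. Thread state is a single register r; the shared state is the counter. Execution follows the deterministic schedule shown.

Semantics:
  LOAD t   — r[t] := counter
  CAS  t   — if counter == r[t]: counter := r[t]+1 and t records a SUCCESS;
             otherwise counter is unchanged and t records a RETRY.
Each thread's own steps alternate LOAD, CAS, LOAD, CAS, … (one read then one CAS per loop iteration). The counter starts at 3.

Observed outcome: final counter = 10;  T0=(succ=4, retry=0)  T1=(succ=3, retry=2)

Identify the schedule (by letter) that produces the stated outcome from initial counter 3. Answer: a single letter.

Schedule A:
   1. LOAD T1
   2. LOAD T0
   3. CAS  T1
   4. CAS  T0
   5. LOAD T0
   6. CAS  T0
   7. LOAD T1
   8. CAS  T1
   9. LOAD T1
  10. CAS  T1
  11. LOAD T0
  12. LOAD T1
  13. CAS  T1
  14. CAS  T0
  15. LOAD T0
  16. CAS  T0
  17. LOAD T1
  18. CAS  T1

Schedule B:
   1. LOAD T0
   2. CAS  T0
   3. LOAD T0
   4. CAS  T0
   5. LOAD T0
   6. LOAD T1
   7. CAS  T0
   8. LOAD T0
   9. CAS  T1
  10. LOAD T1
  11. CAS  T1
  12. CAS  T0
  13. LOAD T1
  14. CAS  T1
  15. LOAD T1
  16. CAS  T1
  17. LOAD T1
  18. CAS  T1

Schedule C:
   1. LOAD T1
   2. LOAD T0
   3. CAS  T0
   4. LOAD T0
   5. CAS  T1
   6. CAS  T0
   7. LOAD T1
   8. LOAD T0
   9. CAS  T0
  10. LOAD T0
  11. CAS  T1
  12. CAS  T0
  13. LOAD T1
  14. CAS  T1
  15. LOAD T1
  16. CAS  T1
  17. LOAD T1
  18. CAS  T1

Run C:
   1) LOAD T1:  M=3  r_T1=3
   2) LOAD T0:  M=3  r_T0=3
   3) CAS  T0:  M=4  r_T0=3 ✓
   4) LOAD T0:  M=4  r_T0=4
   5) CAS  T1:  M=4  r_T1=3 ✗
   6) CAS  T0:  M=5  r_T0=4 ✓
   7) LOAD T1:  M=5  r_T1=5
   8) LOAD T0:  M=5  r_T0=5
   9) CAS  T0:  M=6  r_T0=5 ✓
  10) LOAD T0:  M=6  r_T0=6
  11) CAS  T1:  M=6  r_T1=5 ✗
  12) CAS  T0:  M=7  r_T0=6 ✓
  13) LOAD T1:  M=7  r_T1=7
  14) CAS  T1:  M=8  r_T1=7 ✓
  15) LOAD T1:  M=8  r_T1=8
  16) CAS  T1:  M=9  r_T1=8 ✓
  17) LOAD T1:  M=9  r_T1=9
  18) CAS  T1:  M=10  r_T1=9 ✓

C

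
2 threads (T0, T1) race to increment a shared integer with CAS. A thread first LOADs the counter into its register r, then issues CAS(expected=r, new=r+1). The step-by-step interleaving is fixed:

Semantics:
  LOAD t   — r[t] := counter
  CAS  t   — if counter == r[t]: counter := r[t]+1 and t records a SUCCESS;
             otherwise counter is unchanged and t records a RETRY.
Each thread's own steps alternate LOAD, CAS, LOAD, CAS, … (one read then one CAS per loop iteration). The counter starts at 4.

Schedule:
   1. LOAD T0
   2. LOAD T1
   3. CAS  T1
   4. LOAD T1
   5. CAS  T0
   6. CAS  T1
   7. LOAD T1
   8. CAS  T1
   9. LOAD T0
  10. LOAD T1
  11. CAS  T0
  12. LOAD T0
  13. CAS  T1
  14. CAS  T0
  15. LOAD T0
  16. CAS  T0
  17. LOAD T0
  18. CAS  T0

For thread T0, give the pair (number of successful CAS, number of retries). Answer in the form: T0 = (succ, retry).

T0 = (4, 1)

1. LOAD T0 → mem=4 r[T0]=4 [LOAD]
2. LOAD T1 → mem=4 r[T1]=4 [LOAD]
3. CAS T1 → mem=5 r[T1]=4 [OK]
4. LOAD T1 → mem=5 r[T1]=5 [LOAD]
5. CAS T0 → mem=5 r[T0]=4 [RETRY]
6. CAS T1 → mem=6 r[T1]=5 [OK]
7. LOAD T1 → mem=6 r[T1]=6 [LOAD]
8. CAS T1 → mem=7 r[T1]=6 [OK]
9. LOAD T0 → mem=7 r[T0]=7 [LOAD]
10. LOAD T1 → mem=7 r[T1]=7 [LOAD]
11. CAS T0 → mem=8 r[T0]=7 [OK]
12. LOAD T0 → mem=8 r[T0]=8 [LOAD]
13. CAS T1 → mem=8 r[T1]=7 [RETRY]
14. CAS T0 → mem=9 r[T0]=8 [OK]
15. LOAD T0 → mem=9 r[T0]=9 [LOAD]
16. CAS T0 → mem=10 r[T0]=9 [OK]
17. LOAD T0 → mem=10 r[T0]=10 [LOAD]
18. CAS T0 → mem=11 r[T0]=10 [OK]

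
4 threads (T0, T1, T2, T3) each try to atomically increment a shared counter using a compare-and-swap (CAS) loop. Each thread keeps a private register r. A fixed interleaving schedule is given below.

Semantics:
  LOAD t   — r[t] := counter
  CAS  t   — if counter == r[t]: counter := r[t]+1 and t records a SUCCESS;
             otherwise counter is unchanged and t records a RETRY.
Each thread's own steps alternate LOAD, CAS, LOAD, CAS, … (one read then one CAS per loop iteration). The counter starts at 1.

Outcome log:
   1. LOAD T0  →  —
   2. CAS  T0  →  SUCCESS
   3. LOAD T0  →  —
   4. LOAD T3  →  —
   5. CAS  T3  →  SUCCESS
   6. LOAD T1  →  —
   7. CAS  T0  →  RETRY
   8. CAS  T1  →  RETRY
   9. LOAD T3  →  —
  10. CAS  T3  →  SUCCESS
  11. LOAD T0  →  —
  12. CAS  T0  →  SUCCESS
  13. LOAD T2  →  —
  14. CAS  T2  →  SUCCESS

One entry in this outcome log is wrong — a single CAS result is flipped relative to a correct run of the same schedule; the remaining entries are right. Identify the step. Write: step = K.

step = 8

Re-executing:
T0 LOAD — after: cnt=1, r=1 — load
T0 CAS — after: cnt=2, r=1 — ok
T0 LOAD — after: cnt=2, r=2 — load
T3 LOAD — after: cnt=2, r=2 — load
T3 CAS — after: cnt=3, r=2 — ok
T1 LOAD — after: cnt=3, r=3 — load
T0 CAS — after: cnt=3, r=2 — retry
T1 CAS — after: cnt=4, r=3 — ok
T3 LOAD — after: cnt=4, r=4 — load
T3 CAS — after: cnt=5, r=4 — ok
T0 LOAD — after: cnt=5, r=5 — load
T0 CAS — after: cnt=6, r=5 — ok
T2 LOAD — after: cnt=6, r=6 — load
T2 CAS — after: cnt=7, r=6 — ok
Mismatch at 8.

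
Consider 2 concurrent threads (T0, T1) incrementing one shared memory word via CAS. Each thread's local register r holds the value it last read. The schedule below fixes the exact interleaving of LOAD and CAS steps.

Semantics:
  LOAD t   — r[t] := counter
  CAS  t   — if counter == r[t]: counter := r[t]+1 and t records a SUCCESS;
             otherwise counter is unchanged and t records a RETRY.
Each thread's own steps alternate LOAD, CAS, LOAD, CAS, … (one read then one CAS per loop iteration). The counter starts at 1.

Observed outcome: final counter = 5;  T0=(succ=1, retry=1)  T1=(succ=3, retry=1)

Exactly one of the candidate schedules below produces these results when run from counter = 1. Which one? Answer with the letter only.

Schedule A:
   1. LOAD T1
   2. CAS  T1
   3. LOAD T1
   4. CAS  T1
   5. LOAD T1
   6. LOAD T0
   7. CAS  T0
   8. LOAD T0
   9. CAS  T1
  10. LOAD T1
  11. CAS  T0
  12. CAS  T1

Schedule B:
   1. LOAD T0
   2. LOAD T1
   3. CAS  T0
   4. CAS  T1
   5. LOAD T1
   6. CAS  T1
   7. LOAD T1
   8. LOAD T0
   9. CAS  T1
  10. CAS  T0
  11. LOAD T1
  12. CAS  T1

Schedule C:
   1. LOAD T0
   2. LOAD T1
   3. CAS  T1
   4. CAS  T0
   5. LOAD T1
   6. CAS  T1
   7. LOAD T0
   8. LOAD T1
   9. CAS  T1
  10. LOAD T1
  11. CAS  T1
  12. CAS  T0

Simulating candidate B:
#1 T0 reads 1
#2 T1 reads 1
#3 T0 CAS(1→2) writes; counter now 2
#4 T1 CAS(1→2) fails; counter now 2
#5 T1 reads 2
#6 T1 CAS(2→3) writes; counter now 3
#7 T1 reads 3
#8 T0 reads 3
#9 T1 CAS(3→4) writes; counter now 4
#10 T0 CAS(3→4) fails; counter now 4
#11 T1 reads 4
#12 T1 CAS(4→5) writes; counter now 5

B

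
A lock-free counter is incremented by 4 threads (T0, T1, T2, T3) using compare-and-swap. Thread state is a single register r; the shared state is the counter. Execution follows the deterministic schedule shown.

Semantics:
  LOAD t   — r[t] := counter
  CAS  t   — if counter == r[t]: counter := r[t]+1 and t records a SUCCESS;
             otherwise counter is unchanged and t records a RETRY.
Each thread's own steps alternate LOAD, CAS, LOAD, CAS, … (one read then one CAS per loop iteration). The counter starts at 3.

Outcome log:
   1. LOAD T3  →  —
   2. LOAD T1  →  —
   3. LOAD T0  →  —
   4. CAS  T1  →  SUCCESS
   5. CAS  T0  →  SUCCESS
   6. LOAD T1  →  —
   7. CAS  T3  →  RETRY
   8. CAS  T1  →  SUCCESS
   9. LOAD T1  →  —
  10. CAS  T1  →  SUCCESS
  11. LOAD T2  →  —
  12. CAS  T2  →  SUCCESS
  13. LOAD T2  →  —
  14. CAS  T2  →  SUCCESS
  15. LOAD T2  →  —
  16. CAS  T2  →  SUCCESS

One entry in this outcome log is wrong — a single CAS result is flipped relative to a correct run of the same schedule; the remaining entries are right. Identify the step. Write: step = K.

step = 5

Correct run:
step 1: T3 LOAD ⇒ load; ctr=3 reg=3
step 2: T1 LOAD ⇒ load; ctr=3 reg=3
step 3: T0 LOAD ⇒ load; ctr=3 reg=3
step 4: T1 CAS ⇒ ok; ctr=4 reg=3
step 5: T0 CAS ⇒ retry; ctr=4 reg=3
step 6: T1 LOAD ⇒ load; ctr=4 reg=4
step 7: T3 CAS ⇒ retry; ctr=4 reg=3
step 8: T1 CAS ⇒ ok; ctr=5 reg=4
step 9: T1 LOAD ⇒ load; ctr=5 reg=5
step 10: T1 CAS ⇒ ok; ctr=6 reg=5
step 11: T2 LOAD ⇒ load; ctr=6 reg=6
step 12: T2 CAS ⇒ ok; ctr=7 reg=6
step 13: T2 LOAD ⇒ load; ctr=7 reg=7
step 14: T2 CAS ⇒ ok; ctr=8 reg=7
step 15: T2 LOAD ⇒ load; ctr=8 reg=8
step 16: T2 CAS ⇒ ok; ctr=9 reg=8
Flip is step 5.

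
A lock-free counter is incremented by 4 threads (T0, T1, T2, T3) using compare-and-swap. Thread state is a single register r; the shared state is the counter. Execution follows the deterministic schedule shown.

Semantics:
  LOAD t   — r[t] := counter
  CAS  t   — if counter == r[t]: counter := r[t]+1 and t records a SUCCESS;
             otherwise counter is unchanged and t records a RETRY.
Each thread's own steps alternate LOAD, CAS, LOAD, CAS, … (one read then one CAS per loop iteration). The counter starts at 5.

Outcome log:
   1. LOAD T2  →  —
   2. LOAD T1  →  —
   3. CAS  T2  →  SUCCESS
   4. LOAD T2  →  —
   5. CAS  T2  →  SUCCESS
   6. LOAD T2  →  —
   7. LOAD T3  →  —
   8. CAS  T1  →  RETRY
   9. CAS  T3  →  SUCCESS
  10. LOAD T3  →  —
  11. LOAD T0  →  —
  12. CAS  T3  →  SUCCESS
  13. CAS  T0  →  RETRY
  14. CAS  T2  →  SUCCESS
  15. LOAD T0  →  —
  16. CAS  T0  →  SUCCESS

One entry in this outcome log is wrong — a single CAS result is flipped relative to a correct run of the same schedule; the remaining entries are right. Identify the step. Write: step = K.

Re-executing:
   1) LOAD T2:  M=5  r_T2=5
   2) LOAD T1:  M=5  r_T1=5
   3) CAS  T2:  M=6  r_T2=5 ✓
   4) LOAD T2:  M=6  r_T2=6
   5) CAS  T2:  M=7  r_T2=6 ✓
   6) LOAD T2:  M=7  r_T2=7
   7) LOAD T3:  M=7  r_T3=7
   8) CAS  T1:  M=7  r_T1=5 ✗
   9) CAS  T3:  M=8  r_T3=7 ✓
  10) LOAD T3:  M=8  r_T3=8
  11) LOAD T0:  M=8  r_T0=8
  12) CAS  T3:  M=9  r_T3=8 ✓
  13) CAS  T0:  M=9  r_T0=8 ✗
  14) CAS  T2:  M=9  r_T2=7 ✗
  15) LOAD T0:  M=9  r_T0=9
  16) CAS  T0:  M=10  r_T0=9 ✓
Mismatch at 14.

step = 14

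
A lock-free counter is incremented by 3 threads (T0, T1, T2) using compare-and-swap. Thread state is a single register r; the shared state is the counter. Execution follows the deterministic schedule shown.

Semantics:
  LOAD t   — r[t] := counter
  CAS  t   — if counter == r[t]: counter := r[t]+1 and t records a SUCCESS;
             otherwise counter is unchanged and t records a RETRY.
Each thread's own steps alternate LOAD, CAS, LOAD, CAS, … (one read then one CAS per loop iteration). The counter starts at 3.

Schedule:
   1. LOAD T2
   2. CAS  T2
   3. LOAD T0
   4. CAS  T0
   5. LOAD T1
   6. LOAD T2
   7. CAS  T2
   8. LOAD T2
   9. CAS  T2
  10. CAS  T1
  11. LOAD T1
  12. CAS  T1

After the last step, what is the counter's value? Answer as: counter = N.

counter = 8

1. LOAD T2 → mem=3 r[T2]=3 [LOAD]
2. CAS T2 → mem=4 r[T2]=3 [OK]
3. LOAD T0 → mem=4 r[T0]=4 [LOAD]
4. CAS T0 → mem=5 r[T0]=4 [OK]
5. LOAD T1 → mem=5 r[T1]=5 [LOAD]
6. LOAD T2 → mem=5 r[T2]=5 [LOAD]
7. CAS T2 → mem=6 r[T2]=5 [OK]
8. LOAD T2 → mem=6 r[T2]=6 [LOAD]
9. CAS T2 → mem=7 r[T2]=6 [OK]
10. CAS T1 → mem=7 r[T1]=5 [RETRY]
11. LOAD T1 → mem=7 r[T1]=7 [LOAD]
12. CAS T1 → mem=8 r[T1]=7 [OK]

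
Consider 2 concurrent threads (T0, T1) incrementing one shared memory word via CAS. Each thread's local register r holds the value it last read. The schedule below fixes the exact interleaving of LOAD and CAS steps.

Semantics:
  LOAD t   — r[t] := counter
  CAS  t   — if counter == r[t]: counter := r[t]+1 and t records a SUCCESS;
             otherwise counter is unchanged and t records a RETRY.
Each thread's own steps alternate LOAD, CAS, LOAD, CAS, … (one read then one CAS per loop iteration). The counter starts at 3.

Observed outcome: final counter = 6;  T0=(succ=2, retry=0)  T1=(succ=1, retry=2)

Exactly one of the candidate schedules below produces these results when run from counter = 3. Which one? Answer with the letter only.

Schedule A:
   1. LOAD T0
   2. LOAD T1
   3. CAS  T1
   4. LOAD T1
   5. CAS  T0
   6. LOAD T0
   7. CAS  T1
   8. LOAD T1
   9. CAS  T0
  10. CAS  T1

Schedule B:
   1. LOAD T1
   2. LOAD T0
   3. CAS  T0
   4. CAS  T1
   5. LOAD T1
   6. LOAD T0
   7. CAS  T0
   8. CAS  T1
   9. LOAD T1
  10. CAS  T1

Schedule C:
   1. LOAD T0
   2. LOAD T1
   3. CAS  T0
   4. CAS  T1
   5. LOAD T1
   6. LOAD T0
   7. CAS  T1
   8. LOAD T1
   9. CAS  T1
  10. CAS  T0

Tracing schedule B:
[1] T1.load  rd  (counter 3, T1.r 3)
[2] T0.load  rd  (counter 3, T0.r 3)
[3] T0.cas  hit  (counter 4, T0.r 3)
[4] T1.cas  miss  (counter 4, T1.r 3)
[5] T1.load  rd  (counter 4, T1.r 4)
[6] T0.load  rd  (counter 4, T0.r 4)
[7] T0.cas  hit  (counter 5, T0.r 4)
[8] T1.cas  miss  (counter 5, T1.r 4)
[9] T1.load  rd  (counter 5, T1.r 5)
[10] T1.cas  hit  (counter 6, T1.r 5)

B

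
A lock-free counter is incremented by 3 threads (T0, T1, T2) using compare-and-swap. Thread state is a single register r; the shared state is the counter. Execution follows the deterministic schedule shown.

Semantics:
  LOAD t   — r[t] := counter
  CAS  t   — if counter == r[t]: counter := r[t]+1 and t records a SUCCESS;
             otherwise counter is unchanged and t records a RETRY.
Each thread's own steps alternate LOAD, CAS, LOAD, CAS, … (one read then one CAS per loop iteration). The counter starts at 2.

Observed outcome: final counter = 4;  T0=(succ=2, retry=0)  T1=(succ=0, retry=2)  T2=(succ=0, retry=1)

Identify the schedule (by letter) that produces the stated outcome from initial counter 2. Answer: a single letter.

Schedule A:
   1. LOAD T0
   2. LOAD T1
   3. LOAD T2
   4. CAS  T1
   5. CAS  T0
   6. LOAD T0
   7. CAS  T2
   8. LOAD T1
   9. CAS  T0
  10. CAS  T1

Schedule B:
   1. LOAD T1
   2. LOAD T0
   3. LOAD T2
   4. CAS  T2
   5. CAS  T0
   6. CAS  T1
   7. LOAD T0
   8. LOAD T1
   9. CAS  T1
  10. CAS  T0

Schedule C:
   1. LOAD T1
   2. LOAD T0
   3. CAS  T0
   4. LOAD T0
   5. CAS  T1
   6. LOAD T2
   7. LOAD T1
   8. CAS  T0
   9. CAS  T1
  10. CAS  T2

C

Simulating candidate C:
   1) LOAD T1:  M=2  r_T1=2
   2) LOAD T0:  M=2  r_T0=2
   3) CAS  T0:  M=3  r_T0=2 ✓
   4) LOAD T0:  M=3  r_T0=3
   5) CAS  T1:  M=3  r_T1=2 ✗
   6) LOAD T2:  M=3  r_T2=3
   7) LOAD T1:  M=3  r_T1=3
   8) CAS  T0:  M=4  r_T0=3 ✓
   9) CAS  T1:  M=4  r_T1=3 ✗
  10) CAS  T2:  M=4  r_T2=3 ✗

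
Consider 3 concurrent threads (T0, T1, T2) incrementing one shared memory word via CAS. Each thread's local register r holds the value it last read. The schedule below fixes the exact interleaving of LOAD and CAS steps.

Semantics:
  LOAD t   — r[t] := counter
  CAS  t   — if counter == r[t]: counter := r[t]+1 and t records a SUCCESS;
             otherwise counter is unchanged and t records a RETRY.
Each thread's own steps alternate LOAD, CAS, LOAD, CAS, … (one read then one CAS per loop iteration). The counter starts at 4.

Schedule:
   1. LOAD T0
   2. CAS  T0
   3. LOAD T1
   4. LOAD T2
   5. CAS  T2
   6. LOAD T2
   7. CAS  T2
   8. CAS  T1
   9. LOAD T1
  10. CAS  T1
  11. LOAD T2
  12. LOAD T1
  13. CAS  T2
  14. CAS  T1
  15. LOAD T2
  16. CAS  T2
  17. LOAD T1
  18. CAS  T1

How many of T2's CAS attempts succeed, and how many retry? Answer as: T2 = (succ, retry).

T0 LOAD — after: cnt=4, r=4 — load
T0 CAS — after: cnt=5, r=4 — ok
T1 LOAD — after: cnt=5, r=5 — load
T2 LOAD — after: cnt=5, r=5 — load
T2 CAS — after: cnt=6, r=5 — ok
T2 LOAD — after: cnt=6, r=6 — load
T2 CAS — after: cnt=7, r=6 — ok
T1 CAS — after: cnt=7, r=5 — retry
T1 LOAD — after: cnt=7, r=7 — load
T1 CAS — after: cnt=8, r=7 — ok
T2 LOAD — after: cnt=8, r=8 — load
T1 LOAD — after: cnt=8, r=8 — load
T2 CAS — after: cnt=9, r=8 — ok
T1 CAS — after: cnt=9, r=8 — retry
T2 LOAD — after: cnt=9, r=9 — load
T2 CAS — after: cnt=10, r=9 — ok
T1 LOAD — after: cnt=10, r=10 — load
T1 CAS — after: cnt=11, r=10 — ok

T2 = (4, 0)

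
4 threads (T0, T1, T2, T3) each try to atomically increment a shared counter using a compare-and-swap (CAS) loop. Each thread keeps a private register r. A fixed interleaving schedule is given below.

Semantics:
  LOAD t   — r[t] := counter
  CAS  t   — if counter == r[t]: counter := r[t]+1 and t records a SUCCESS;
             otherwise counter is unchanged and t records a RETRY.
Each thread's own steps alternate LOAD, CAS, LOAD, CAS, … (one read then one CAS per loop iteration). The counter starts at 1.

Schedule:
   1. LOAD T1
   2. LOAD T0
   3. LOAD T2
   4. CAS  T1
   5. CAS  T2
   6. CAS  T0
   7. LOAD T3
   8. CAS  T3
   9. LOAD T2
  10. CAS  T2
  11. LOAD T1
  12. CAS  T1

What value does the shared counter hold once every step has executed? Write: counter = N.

counter = 5

[1] T1.load  rd  (counter 1, T1.r 1)
[2] T0.load  rd  (counter 1, T0.r 1)
[3] T2.load  rd  (counter 1, T2.r 1)
[4] T1.cas  hit  (counter 2, T1.r 1)
[5] T2.cas  miss  (counter 2, T2.r 1)
[6] T0.cas  miss  (counter 2, T0.r 1)
[7] T3.load  rd  (counter 2, T3.r 2)
[8] T3.cas  hit  (counter 3, T3.r 2)
[9] T2.load  rd  (counter 3, T2.r 3)
[10] T2.cas  hit  (counter 4, T2.r 3)
[11] T1.load  rd  (counter 4, T1.r 4)
[12] T1.cas  hit  (counter 5, T1.r 4)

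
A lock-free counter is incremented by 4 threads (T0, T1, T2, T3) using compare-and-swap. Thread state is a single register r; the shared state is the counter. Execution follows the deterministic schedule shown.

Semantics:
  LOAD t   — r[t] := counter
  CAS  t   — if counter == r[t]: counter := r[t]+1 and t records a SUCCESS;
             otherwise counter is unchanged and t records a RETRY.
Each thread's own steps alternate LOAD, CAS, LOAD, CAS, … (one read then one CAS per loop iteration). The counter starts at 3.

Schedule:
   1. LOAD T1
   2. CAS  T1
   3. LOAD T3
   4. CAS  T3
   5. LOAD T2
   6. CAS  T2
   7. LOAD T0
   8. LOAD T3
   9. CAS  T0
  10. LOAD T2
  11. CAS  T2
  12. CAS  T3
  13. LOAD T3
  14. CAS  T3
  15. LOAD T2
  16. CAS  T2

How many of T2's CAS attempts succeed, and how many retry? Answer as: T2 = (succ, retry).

1. LOAD T1 → mem=3 r[T1]=3 [LOAD]
2. CAS T1 → mem=4 r[T1]=3 [OK]
3. LOAD T3 → mem=4 r[T3]=4 [LOAD]
4. CAS T3 → mem=5 r[T3]=4 [OK]
5. LOAD T2 → mem=5 r[T2]=5 [LOAD]
6. CAS T2 → mem=6 r[T2]=5 [OK]
7. LOAD T0 → mem=6 r[T0]=6 [LOAD]
8. LOAD T3 → mem=6 r[T3]=6 [LOAD]
9. CAS T0 → mem=7 r[T0]=6 [OK]
10. LOAD T2 → mem=7 r[T2]=7 [LOAD]
11. CAS T2 → mem=8 r[T2]=7 [OK]
12. CAS T3 → mem=8 r[T3]=6 [RETRY]
13. LOAD T3 → mem=8 r[T3]=8 [LOAD]
14. CAS T3 → mem=9 r[T3]=8 [OK]
15. LOAD T2 → mem=9 r[T2]=9 [LOAD]
16. CAS T2 → mem=10 r[T2]=9 [OK]

T2 = (3, 0)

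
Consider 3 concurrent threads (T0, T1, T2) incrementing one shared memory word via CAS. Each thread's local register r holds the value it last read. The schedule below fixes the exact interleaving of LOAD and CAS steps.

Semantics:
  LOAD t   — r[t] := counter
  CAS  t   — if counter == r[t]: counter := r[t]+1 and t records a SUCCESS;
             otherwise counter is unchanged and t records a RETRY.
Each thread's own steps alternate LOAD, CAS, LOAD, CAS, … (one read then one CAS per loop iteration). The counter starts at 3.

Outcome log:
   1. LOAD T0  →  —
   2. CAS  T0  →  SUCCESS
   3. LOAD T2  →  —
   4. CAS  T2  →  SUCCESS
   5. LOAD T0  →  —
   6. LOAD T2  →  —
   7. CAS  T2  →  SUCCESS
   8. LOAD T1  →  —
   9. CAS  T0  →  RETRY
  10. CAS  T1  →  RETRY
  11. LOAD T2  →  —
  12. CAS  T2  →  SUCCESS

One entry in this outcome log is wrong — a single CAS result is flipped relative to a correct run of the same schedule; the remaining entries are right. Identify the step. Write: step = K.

step = 10

Reference trace:
#1 T0 reads 3
#2 T0 CAS(3→4) writes; counter now 4
#3 T2 reads 4
#4 T2 CAS(4→5) writes; counter now 5
#5 T0 reads 5
#6 T2 reads 5
#7 T2 CAS(5→6) writes; counter now 6
#8 T1 reads 6
#9 T0 CAS(5→6) fails; counter now 6
#10 T1 CAS(6→7) writes; counter now 7
#11 T2 reads 7
#12 T2 CAS(7→8) writes; counter now 8
Flip is step 10.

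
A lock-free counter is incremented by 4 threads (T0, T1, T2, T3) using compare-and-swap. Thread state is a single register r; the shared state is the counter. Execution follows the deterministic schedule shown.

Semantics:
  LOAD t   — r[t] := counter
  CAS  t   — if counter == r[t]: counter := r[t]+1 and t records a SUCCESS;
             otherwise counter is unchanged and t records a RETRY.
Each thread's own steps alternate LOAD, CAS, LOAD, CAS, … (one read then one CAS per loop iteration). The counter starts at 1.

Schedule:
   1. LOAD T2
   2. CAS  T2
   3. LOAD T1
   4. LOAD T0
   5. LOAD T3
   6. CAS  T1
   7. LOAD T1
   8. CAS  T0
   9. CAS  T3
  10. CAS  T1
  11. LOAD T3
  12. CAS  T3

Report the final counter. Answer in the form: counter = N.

step 1: T2 LOAD ⇒ load; ctr=1 reg=1
step 2: T2 CAS ⇒ ok; ctr=2 reg=1
step 3: T1 LOAD ⇒ load; ctr=2 reg=2
step 4: T0 LOAD ⇒ load; ctr=2 reg=2
step 5: T3 LOAD ⇒ load; ctr=2 reg=2
step 6: T1 CAS ⇒ ok; ctr=3 reg=2
step 7: T1 LOAD ⇒ load; ctr=3 reg=3
step 8: T0 CAS ⇒ retry; ctr=3 reg=2
step 9: T3 CAS ⇒ retry; ctr=3 reg=2
step 10: T1 CAS ⇒ ok; ctr=4 reg=3
step 11: T3 LOAD ⇒ load; ctr=4 reg=4
step 12: T3 CAS ⇒ ok; ctr=5 reg=4

counter = 5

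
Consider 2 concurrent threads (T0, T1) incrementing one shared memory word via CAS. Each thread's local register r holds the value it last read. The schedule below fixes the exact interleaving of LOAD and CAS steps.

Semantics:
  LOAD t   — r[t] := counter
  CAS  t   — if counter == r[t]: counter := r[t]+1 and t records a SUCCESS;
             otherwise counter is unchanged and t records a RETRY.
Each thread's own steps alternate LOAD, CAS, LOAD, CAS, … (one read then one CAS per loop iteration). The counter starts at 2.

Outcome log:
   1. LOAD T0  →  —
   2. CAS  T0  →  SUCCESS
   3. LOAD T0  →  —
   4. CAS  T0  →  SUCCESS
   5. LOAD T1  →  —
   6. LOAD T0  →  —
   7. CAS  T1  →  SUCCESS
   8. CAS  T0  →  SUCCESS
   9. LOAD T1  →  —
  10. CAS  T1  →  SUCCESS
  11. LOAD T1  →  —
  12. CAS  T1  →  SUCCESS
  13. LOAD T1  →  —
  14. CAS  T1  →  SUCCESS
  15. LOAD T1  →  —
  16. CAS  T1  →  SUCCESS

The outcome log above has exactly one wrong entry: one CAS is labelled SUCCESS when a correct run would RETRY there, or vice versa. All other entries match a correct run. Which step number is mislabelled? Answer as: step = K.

Correct run:
step 1: T0 LOAD ⇒ load; ctr=2 reg=2
step 2: T0 CAS ⇒ ok; ctr=3 reg=2
step 3: T0 LOAD ⇒ load; ctr=3 reg=3
step 4: T0 CAS ⇒ ok; ctr=4 reg=3
step 5: T1 LOAD ⇒ load; ctr=4 reg=4
step 6: T0 LOAD ⇒ load; ctr=4 reg=4
step 7: T1 CAS ⇒ ok; ctr=5 reg=4
step 8: T0 CAS ⇒ retry; ctr=5 reg=4
step 9: T1 LOAD ⇒ load; ctr=5 reg=5
step 10: T1 CAS ⇒ ok; ctr=6 reg=5
step 11: T1 LOAD ⇒ load; ctr=6 reg=6
step 12: T1 CAS ⇒ ok; ctr=7 reg=6
step 13: T1 LOAD ⇒ load; ctr=7 reg=7
step 14: T1 CAS ⇒ ok; ctr=8 reg=7
step 15: T1 LOAD ⇒ load; ctr=8 reg=8
step 16: T1 CAS ⇒ ok; ctr=9 reg=8
Mismatch at 8.

step = 8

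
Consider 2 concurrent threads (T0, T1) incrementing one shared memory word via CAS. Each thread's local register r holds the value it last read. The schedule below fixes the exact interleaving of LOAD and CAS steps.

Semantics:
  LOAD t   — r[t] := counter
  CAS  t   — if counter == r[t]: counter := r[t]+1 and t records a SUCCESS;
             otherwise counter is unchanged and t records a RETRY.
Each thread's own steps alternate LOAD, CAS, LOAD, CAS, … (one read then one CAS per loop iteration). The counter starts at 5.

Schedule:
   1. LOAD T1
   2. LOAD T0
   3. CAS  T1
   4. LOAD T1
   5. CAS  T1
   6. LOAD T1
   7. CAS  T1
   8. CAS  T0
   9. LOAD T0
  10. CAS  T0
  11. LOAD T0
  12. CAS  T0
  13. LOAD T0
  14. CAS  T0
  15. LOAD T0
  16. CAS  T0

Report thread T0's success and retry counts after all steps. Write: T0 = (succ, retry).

   1) LOAD T1:  M=5  r_T1=5
   2) LOAD T0:  M=5  r_T0=5
   3) CAS  T1:  M=6  r_T1=5 ✓
   4) LOAD T1:  M=6  r_T1=6
   5) CAS  T1:  M=7  r_T1=6 ✓
   6) LOAD T1:  M=7  r_T1=7
   7) CAS  T1:  M=8  r_T1=7 ✓
   8) CAS  T0:  M=8  r_T0=5 ✗
   9) LOAD T0:  M=8  r_T0=8
  10) CAS  T0:  M=9  r_T0=8 ✓
  11) LOAD T0:  M=9  r_T0=9
  12) CAS  T0:  M=10  r_T0=9 ✓
  13) LOAD T0:  M=10  r_T0=10
  14) CAS  T0:  M=11  r_T0=10 ✓
  15) LOAD T0:  M=11  r_T0=11
  16) CAS  T0:  M=12  r_T0=11 ✓

T0 = (4, 1)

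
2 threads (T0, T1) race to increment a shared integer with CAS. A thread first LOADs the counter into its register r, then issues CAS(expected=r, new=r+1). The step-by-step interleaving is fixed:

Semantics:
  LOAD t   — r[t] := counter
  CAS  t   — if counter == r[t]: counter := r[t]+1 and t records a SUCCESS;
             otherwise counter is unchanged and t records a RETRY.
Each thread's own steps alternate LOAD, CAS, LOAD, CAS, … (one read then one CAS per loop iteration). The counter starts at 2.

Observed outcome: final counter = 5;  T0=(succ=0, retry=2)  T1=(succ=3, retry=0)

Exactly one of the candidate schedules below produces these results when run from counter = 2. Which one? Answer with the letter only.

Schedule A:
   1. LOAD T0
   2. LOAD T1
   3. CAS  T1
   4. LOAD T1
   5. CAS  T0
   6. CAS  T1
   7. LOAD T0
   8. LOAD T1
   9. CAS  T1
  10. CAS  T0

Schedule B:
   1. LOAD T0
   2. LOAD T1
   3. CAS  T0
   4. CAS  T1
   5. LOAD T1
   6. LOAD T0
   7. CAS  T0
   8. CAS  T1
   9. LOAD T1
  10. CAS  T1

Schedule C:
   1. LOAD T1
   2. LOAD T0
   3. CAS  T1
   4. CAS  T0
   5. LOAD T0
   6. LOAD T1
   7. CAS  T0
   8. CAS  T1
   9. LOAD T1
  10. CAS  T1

Tracing schedule A:
   1) LOAD T0:  M=2  r_T0=2
   2) LOAD T1:  M=2  r_T1=2
   3) CAS  T1:  M=3  r_T1=2 ✓
   4) LOAD T1:  M=3  r_T1=3
   5) CAS  T0:  M=3  r_T0=2 ✗
   6) CAS  T1:  M=4  r_T1=3 ✓
   7) LOAD T0:  M=4  r_T0=4
   8) LOAD T1:  M=4  r_T1=4
   9) CAS  T1:  M=5  r_T1=4 ✓
  10) CAS  T0:  M=5  r_T0=4 ✗

A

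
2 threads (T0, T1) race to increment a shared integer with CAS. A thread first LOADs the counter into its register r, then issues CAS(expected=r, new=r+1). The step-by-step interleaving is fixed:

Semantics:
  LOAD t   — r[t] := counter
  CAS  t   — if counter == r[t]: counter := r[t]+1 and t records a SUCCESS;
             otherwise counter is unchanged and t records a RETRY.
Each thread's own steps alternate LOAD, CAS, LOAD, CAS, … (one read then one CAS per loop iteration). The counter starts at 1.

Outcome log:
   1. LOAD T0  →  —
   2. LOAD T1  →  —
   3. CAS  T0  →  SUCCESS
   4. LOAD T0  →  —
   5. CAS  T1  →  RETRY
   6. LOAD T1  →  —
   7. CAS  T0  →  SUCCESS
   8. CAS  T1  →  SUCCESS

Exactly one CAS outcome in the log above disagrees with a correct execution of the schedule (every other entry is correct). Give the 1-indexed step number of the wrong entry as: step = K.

Correct run:
   1) LOAD T0:  M=1  r_T0=1
   2) LOAD T1:  M=1  r_T1=1
   3) CAS  T0:  M=2  r_T0=1 ✓
   4) LOAD T0:  M=2  r_T0=2
   5) CAS  T1:  M=2  r_T1=1 ✗
   6) LOAD T1:  M=2  r_T1=2
   7) CAS  T0:  M=3  r_T0=2 ✓
   8) CAS  T1:  M=3  r_T1=2 ✗
Flip is step 8.

step = 8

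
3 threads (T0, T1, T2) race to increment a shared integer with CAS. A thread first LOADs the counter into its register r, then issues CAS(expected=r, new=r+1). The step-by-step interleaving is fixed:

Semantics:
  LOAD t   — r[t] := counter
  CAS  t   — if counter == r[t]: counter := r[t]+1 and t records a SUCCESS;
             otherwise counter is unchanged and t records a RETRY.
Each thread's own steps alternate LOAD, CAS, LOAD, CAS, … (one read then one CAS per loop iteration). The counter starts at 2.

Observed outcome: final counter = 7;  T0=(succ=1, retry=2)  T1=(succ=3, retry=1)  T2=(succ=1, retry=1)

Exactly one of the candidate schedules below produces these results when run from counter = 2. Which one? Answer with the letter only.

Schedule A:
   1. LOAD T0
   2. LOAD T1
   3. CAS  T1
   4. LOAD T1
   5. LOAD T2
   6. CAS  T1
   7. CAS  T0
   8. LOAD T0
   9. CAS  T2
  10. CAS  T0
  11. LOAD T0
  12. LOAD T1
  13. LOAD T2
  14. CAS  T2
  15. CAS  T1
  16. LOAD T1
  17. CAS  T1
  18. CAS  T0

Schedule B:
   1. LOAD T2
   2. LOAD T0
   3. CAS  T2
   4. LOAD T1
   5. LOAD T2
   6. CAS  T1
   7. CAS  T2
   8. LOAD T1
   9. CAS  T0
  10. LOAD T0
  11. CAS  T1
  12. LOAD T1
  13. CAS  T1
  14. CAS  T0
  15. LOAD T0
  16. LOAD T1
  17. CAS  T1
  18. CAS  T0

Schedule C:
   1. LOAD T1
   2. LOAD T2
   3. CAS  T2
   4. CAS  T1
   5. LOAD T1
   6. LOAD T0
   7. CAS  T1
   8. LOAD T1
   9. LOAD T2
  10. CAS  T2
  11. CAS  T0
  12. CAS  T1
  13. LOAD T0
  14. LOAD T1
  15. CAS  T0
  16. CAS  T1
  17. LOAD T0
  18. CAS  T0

A

Run A:
[1] T0.load  rd  (counter 2, T0.r 2)
[2] T1.load  rd  (counter 2, T1.r 2)
[3] T1.cas  hit  (counter 3, T1.r 2)
[4] T1.load  rd  (counter 3, T1.r 3)
[5] T2.load  rd  (counter 3, T2.r 3)
[6] T1.cas  hit  (counter 4, T1.r 3)
[7] T0.cas  miss  (counter 4, T0.r 2)
[8] T0.load  rd  (counter 4, T0.r 4)
[9] T2.cas  miss  (counter 4, T2.r 3)
[10] T0.cas  hit  (counter 5, T0.r 4)
[11] T0.load  rd  (counter 5, T0.r 5)
[12] T1.load  rd  (counter 5, T1.r 5)
[13] T2.load  rd  (counter 5, T2.r 5)
[14] T2.cas  hit  (counter 6, T2.r 5)
[15] T1.cas  miss  (counter 6, T1.r 5)
[16] T1.load  rd  (counter 6, T1.r 6)
[17] T1.cas  hit  (counter 7, T1.r 6)
[18] T0.cas  miss  (counter 7, T0.r 5)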